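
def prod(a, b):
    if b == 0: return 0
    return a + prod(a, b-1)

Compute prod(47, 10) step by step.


prod(47, 10) = 47 + prod(47, 9)
prod(47, 9) = 47 + prod(47, 8)
prod(47, 8) = 47 + prod(47, 7)
prod(47, 7) = 47 + prod(47, 6)
prod(47, 6) = 47 + prod(47, 5)
prod(47, 5) = 47 + prod(47, 4)
prod(47, 4) = 47 + prod(47, 3)
prod(47, 3) = 47 + prod(47, 2)
prod(47, 2) = 47 + prod(47, 1)
prod(47, 1) = 47 + prod(47, 0)
prod(47, 0) = 0  (base case)
Total: 47 + 47 + 47 + 47 + 47 + 47 + 47 + 47 + 47 + 47 + 0 = 470

470


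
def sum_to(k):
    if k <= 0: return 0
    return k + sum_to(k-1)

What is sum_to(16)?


sum_to(16)
= 16 + 15 + 14 + 13 + 12 + 11 + 10 + 9 + 8 + 7 + 6 + 5 + 4 + 3 + 2 + 1 + sum_to(0)
= 16 + 15 + 14 + 13 + 12 + 11 + 10 + 9 + 8 + 7 + 6 + 5 + 4 + 3 + 2 + 1 + 0
= 136

136


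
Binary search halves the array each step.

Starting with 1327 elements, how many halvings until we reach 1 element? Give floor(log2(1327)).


1327 / 2 = 663
663 / 2 = 331
331 / 2 = 165
165 / 2 = 82
82 / 2 = 41
41 / 2 = 20
20 / 2 = 10
10 / 2 = 5
5 / 2 = 2
2 / 2 = 1
Reached 1 after 10 halvings

10


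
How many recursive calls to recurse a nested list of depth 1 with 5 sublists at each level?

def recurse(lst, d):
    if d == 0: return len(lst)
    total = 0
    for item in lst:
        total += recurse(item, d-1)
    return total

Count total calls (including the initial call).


At depth 0 (root): 1 call
At depth 1: each of 1 parents calls recurse on 5 children = 5 calls
Total: 1 + 5 = 6

6


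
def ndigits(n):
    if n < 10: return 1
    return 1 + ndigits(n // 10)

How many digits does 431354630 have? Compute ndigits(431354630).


ndigits(431354630) = 1 + ndigits(43135463)
ndigits(43135463) = 1 + ndigits(4313546)
ndigits(4313546) = 1 + ndigits(431354)
ndigits(431354) = 1 + ndigits(43135)
ndigits(43135) = 1 + ndigits(4313)
ndigits(4313) = 1 + ndigits(431)
ndigits(431) = 1 + ndigits(43)
ndigits(43) = 1 + ndigits(4)
ndigits(4) = 1  (base case: 4 < 10)
Unwinding: 1 + 1 + 1 + 1 + 1 + 1 + 1 + 1 + 1 = 9

9


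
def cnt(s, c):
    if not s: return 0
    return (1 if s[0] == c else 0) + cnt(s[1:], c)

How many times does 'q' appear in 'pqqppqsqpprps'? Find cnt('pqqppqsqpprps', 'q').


s[0]='p' != 'q' -> 0
s[0]='q' == 'q' -> 1
s[0]='q' == 'q' -> 1
s[0]='p' != 'q' -> 0
s[0]='p' != 'q' -> 0
s[0]='q' == 'q' -> 1
s[0]='s' != 'q' -> 0
s[0]='q' == 'q' -> 1
s[0]='p' != 'q' -> 0
s[0]='p' != 'q' -> 0
s[0]='r' != 'q' -> 0
s[0]='p' != 'q' -> 0
s[0]='s' != 'q' -> 0
Sum: 0 + 1 + 1 + 0 + 0 + 1 + 0 + 1 + 0 + 0 + 0 + 0 + 0 = 4

4


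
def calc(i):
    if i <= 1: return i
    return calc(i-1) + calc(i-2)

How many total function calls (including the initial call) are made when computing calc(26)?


Let C(n) = total calls for calc(n)
C(0) = 1, C(1) = 1
C(2) = 1 + C(1) + C(0) = 1 + 1 + 1 = 3
C(3) = 1 + C(2) + C(1) = 1 + 3 + 1 = 5
C(4) = 1 + C(3) + C(2) = 1 + 5 + 3 = 9
C(5) = 1 + C(4) + C(3) = 1 + 9 + 5 = 15
C(6) = 1 + C(5) + C(4) = 1 + 15 + 9 = 25
C(7) = 1 + C(6) + C(5) = 1 + 25 + 15 = 41
C(8) = 1 + C(7) + C(6) = 1 + 41 + 25 = 67
C(9) = 1 + C(8) + C(7) = 1 + 67 + 41 = 109
C(10) = 1 + C(9) + C(8) = 1 + 109 + 67 = 177
C(11) = 1 + C(10) + C(9) = 1 + 177 + 109 = 287
C(12) = 1 + C(11) + C(10) = 1 + 287 + 177 = 465
C(13) = 1 + C(12) + C(11) = 1 + 465 + 287 = 753
C(14) = 1 + C(13) + C(12) = 1 + 753 + 465 = 1219
C(15) = 1 + C(14) + C(13) = 1 + 1219 + 753 = 1973
C(16) = 1 + C(15) + C(14) = 1 + 1973 + 1219 = 3193
C(17) = 1 + C(16) + C(15) = 1 + 3193 + 1973 = 5167
C(18) = 1 + C(17) + C(16) = 1 + 5167 + 3193 = 8361
C(19) = 1 + C(18) + C(17) = 1 + 8361 + 5167 = 13529
C(20) = 1 + C(19) + C(18) = 1 + 13529 + 8361 = 21891
C(21) = 1 + C(20) + C(19) = 1 + 21891 + 13529 = 35421
C(22) = 1 + C(21) + C(20) = 1 + 35421 + 21891 = 57313
C(23) = 1 + C(22) + C(21) = 1 + 57313 + 35421 = 92735
C(24) = 1 + C(23) + C(22) = 1 + 92735 + 57313 = 150049
C(25) = 1 + C(24) + C(23) = 1 + 150049 + 92735 = 242785
C(26) = 1 + C(25) + C(24) = 1 + 242785 + 150049 = 392835

392835


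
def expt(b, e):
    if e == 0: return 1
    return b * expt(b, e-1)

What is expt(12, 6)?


expt(12, 6)
= 12 * expt(12, 5)
= 12 * 12 * expt(12, 4)
= 12 * 12 * 12 * expt(12, 3)
= 12 * 12 * 12 * 12 * expt(12, 2)
= 12 * 12 * 12 * 12 * 12 * expt(12, 1)
= 12 * 12 * 12 * 12 * 12 * 12 * expt(12, 0)
= 12 * 12 * 12 * 12 * 12 * 12 * 1
= 2985984

2985984


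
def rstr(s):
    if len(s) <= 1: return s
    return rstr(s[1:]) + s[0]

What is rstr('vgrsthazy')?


rstr('vgrsthazy') = rstr('grsthazy') + 'v'
rstr('grsthazy') = rstr('rsthazy') + 'g'
rstr('rsthazy') = rstr('sthazy') + 'r'
rstr('sthazy') = rstr('thazy') + 's'
rstr('thazy') = rstr('hazy') + 't'
rstr('hazy') = rstr('azy') + 'h'
rstr('azy') = rstr('zy') + 'a'
rstr('zy') = rstr('y') + 'z'
rstr('y') = 'y'  (base case)
Concatenating: 'y' + 'z' + 'a' + 'h' + 't' + 's' + 'r' + 'g' + 'v' = 'yzahtsrgv'

yzahtsrgv


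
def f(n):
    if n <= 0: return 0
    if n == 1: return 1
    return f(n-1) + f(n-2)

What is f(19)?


Computing f(19) bottom-up:
f(0) = 0
f(1) = 1
f(2) = f(1) + f(0) = 1 + 0 = 1
f(3) = f(2) + f(1) = 1 + 1 = 2
f(4) = f(3) + f(2) = 2 + 1 = 3
f(5) = f(4) + f(3) = 3 + 2 = 5
f(6) = f(5) + f(4) = 5 + 3 = 8
f(7) = f(6) + f(5) = 8 + 5 = 13
f(8) = f(7) + f(6) = 13 + 8 = 21
f(9) = f(8) + f(7) = 21 + 13 = 34
f(10) = f(9) + f(8) = 34 + 21 = 55
f(11) = f(10) + f(9) = 55 + 34 = 89
f(12) = f(11) + f(10) = 89 + 55 = 144
f(13) = f(12) + f(11) = 144 + 89 = 233
f(14) = f(13) + f(12) = 233 + 144 = 377
f(15) = f(14) + f(13) = 377 + 233 = 610
f(16) = f(15) + f(14) = 610 + 377 = 987
f(17) = f(16) + f(15) = 987 + 610 = 1597
f(18) = f(17) + f(16) = 1597 + 987 = 2584
f(19) = f(18) + f(17) = 2584 + 1597 = 4181

4181


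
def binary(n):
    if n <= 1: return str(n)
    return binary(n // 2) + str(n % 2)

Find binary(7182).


binary(7182) = binary(3591) + '0'
binary(3591) = binary(1795) + '1'
binary(1795) = binary(897) + '1'
binary(897) = binary(448) + '1'
binary(448) = binary(224) + '0'
binary(224) = binary(112) + '0'
binary(112) = binary(56) + '0'
binary(56) = binary(28) + '0'
binary(28) = binary(14) + '0'
binary(14) = binary(7) + '0'
binary(7) = binary(3) + '1'
binary(3) = binary(1) + '1'
binary(1) = '1'  (base case)
Concatenating: '1' + '1' + '1' + '0' + '0' + '0' + '0' + '0' + '0' + '1' + '1' + '1' + '0' = '1110000001110'

1110000001110


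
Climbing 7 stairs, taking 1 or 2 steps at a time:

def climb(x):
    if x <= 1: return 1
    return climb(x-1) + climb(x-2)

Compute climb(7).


Building up from base cases:
climb(0) = 1
climb(1) = 1
climb(2) = climb(1) + climb(0) = 1 + 1 = 2
climb(3) = climb(2) + climb(1) = 2 + 1 = 3
climb(4) = climb(3) + climb(2) = 3 + 2 = 5
climb(5) = climb(4) + climb(3) = 5 + 3 = 8
climb(6) = climb(5) + climb(4) = 8 + 5 = 13
climb(7) = climb(6) + climb(5) = 13 + 8 = 21

21


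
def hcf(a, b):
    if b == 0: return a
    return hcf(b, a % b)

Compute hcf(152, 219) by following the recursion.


hcf(152, 219) = hcf(219, 152)
hcf(219, 152) = hcf(152, 67)
hcf(152, 67) = hcf(67, 18)
hcf(67, 18) = hcf(18, 13)
hcf(18, 13) = hcf(13, 5)
hcf(13, 5) = hcf(5, 3)
hcf(5, 3) = hcf(3, 2)
hcf(3, 2) = hcf(2, 1)
hcf(2, 1) = hcf(1, 0)
hcf(1, 0) = 1  (base case)

1


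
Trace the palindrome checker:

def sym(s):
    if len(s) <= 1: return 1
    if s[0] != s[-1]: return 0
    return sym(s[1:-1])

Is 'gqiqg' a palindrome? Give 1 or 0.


sym('gqiqg'): s[0]='g' == s[-1]='g' -> check sym('qiq')
sym('qiq'): s[0]='q' == s[-1]='q' -> check sym('i')
sym('i'): len <= 1 -> return 1  (base case)
Result: 1 (palindrome)

1


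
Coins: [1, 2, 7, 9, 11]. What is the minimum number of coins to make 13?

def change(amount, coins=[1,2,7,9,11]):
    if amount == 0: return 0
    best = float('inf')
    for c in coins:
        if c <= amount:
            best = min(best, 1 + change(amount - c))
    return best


Building up with DP:
change(0) = 0
change(1) = min(1+change(0)=1+0=1) = 1
change(2) = min(1+change(1)=1+1=2, 1+change(0)=1+0=1) = 1
change(3) = min(1+change(2)=1+1=2, 1+change(1)=1+1=2) = 2
change(4) = min(1+change(3)=1+2=3, 1+change(2)=1+1=2) = 2
change(5) = min(1+change(4)=1+2=3, 1+change(3)=1+2=3) = 3
change(6) = min(1+change(5)=1+3=4, 1+change(4)=1+2=3) = 3
change(7) = min(1+change(6)=1+3=4, 1+change(5)=1+3=4, 1+change(0)=1+0=1) = 1
change(8) = min(1+change(7)=1+1=2, 1+change(6)=1+3=4, 1+change(1)=1+1=2) = 2
change(9) = min(1+change(8)=1+2=3, 1+change(7)=1+1=2, 1+change(2)=1+1=2, 1+change(0)=1+0=1) = 1
change(10) = min(1+change(9)=1+1=2, 1+change(8)=1+2=3, 1+change(3)=1+2=3, 1+change(1)=1+1=2) = 2
change(11) = min(1+change(10)=1+2=3, 1+change(9)=1+1=2, 1+change(4)=1+2=3, 1+change(2)=1+1=2, 1+change(0)=1+0=1) = 1
change(12) = min(1+change(11)=1+1=2, 1+change(10)=1+2=3, 1+change(5)=1+3=4, 1+change(3)=1+2=3, 1+change(1)=1+1=2) = 2
change(13) = min(1+change(12)=1+2=3, 1+change(11)=1+1=2, 1+change(6)=1+3=4, 1+change(4)=1+2=3, 1+change(2)=1+1=2) = 2

2


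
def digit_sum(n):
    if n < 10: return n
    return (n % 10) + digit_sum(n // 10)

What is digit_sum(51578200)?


digit_sum(51578200) = 0 + digit_sum(5157820)
digit_sum(5157820) = 0 + digit_sum(515782)
digit_sum(515782) = 2 + digit_sum(51578)
digit_sum(51578) = 8 + digit_sum(5157)
digit_sum(5157) = 7 + digit_sum(515)
digit_sum(515) = 5 + digit_sum(51)
digit_sum(51) = 1 + digit_sum(5)
digit_sum(5) = 5  (base case)
Total: 0 + 0 + 2 + 8 + 7 + 5 + 1 + 5 = 28

28


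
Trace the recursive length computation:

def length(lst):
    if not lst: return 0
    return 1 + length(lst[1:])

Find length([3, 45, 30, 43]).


length([3, 45, 30, 43]) = 1 + length([45, 30, 43])
length([45, 30, 43]) = 1 + length([30, 43])
length([30, 43]) = 1 + length([43])
length([43]) = 1 + length([])
length([]) = 0  (base case)
Unwinding: 1 + 1 + 1 + 1 + 0 = 4

4


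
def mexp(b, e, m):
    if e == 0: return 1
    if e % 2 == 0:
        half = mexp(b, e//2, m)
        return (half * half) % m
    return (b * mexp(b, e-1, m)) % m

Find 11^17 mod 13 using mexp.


mexp(11, 17, 13): e is odd, compute mexp(11, 16, 13)
  mexp(11, 16, 13): e is even, compute mexp(11, 8, 13)
    mexp(11, 8, 13): e is even, compute mexp(11, 4, 13)
      mexp(11, 4, 13): e is even, compute mexp(11, 2, 13)
        mexp(11, 2, 13): e is even, compute mexp(11, 1, 13)
          mexp(11, 1, 13): e is odd, compute mexp(11, 0, 13)
          mexp(11, 0, 13) = 1
          (11 * 1) % 13 = 11
        half=11, (11*11) % 13 = 4
      half=4, (4*4) % 13 = 3
    half=3, (3*3) % 13 = 9
  half=9, (9*9) % 13 = 3
(11 * 3) % 13 = 7

7


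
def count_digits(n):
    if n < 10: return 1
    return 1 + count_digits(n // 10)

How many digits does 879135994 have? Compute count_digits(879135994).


count_digits(879135994) = 1 + count_digits(87913599)
count_digits(87913599) = 1 + count_digits(8791359)
count_digits(8791359) = 1 + count_digits(879135)
count_digits(879135) = 1 + count_digits(87913)
count_digits(87913) = 1 + count_digits(8791)
count_digits(8791) = 1 + count_digits(879)
count_digits(879) = 1 + count_digits(87)
count_digits(87) = 1 + count_digits(8)
count_digits(8) = 1  (base case: 8 < 10)
Unwinding: 1 + 1 + 1 + 1 + 1 + 1 + 1 + 1 + 1 = 9

9


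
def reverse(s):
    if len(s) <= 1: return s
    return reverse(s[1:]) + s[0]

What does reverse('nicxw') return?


reverse('nicxw') = reverse('icxw') + 'n'
reverse('icxw') = reverse('cxw') + 'i'
reverse('cxw') = reverse('xw') + 'c'
reverse('xw') = reverse('w') + 'x'
reverse('w') = 'w'  (base case)
Concatenating: 'w' + 'x' + 'c' + 'i' + 'n' = 'wxcin'

wxcin


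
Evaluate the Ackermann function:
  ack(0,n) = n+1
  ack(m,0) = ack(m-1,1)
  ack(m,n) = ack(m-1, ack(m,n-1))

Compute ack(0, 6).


ack(0, 6) = 7
Result: ack(0, 6) = 7

7


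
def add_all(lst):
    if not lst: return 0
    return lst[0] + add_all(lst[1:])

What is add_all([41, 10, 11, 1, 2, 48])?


add_all([41, 10, 11, 1, 2, 48]) = 41 + add_all([10, 11, 1, 2, 48])
add_all([10, 11, 1, 2, 48]) = 10 + add_all([11, 1, 2, 48])
add_all([11, 1, 2, 48]) = 11 + add_all([1, 2, 48])
add_all([1, 2, 48]) = 1 + add_all([2, 48])
add_all([2, 48]) = 2 + add_all([48])
add_all([48]) = 48 + add_all([])
add_all([]) = 0  (base case)
Total: 41 + 10 + 11 + 1 + 2 + 48 + 0 = 113

113


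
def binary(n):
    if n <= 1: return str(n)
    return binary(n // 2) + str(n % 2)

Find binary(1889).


binary(1889) = binary(944) + '1'
binary(944) = binary(472) + '0'
binary(472) = binary(236) + '0'
binary(236) = binary(118) + '0'
binary(118) = binary(59) + '0'
binary(59) = binary(29) + '1'
binary(29) = binary(14) + '1'
binary(14) = binary(7) + '0'
binary(7) = binary(3) + '1'
binary(3) = binary(1) + '1'
binary(1) = '1'  (base case)
Concatenating: '1' + '1' + '1' + '0' + '1' + '1' + '0' + '0' + '0' + '0' + '1' = '11101100001'

11101100001


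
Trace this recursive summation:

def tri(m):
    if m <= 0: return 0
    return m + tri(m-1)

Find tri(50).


tri(50)
= 50 + 49 + 48 + 47 + 46 + 45 + 44 + 43 + 42 + 41 + 40 + 39 + 38 + 37 + 36 + 35 + 34 + 33 + 32 + 31 + 30 + 29 + 28 + 27 + 26 + 25 + 24 + 23 + 22 + 21 + 20 + 19 + 18 + 17 + 16 + 15 + 14 + 13 + 12 + 11 + 10 + 9 + 8 + 7 + 6 + 5 + 4 + 3 + 2 + 1 + tri(0)
= 50 + 49 + 48 + 47 + 46 + 45 + 44 + 43 + 42 + 41 + 40 + 39 + 38 + 37 + 36 + 35 + 34 + 33 + 32 + 31 + 30 + 29 + 28 + 27 + 26 + 25 + 24 + 23 + 22 + 21 + 20 + 19 + 18 + 17 + 16 + 15 + 14 + 13 + 12 + 11 + 10 + 9 + 8 + 7 + 6 + 5 + 4 + 3 + 2 + 1 + 0
= 1275

1275


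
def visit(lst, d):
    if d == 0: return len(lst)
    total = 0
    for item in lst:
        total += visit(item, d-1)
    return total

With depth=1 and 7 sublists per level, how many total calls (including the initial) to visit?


At depth 0 (root): 1 call
At depth 1: each of 1 parents calls visit on 7 children = 7 calls
Total: 1 + 7 = 8

8


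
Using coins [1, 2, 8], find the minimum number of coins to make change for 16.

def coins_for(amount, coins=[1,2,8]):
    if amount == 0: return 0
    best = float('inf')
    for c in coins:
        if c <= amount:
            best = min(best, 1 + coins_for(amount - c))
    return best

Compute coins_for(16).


Building up with DP:
coins_for(0) = 0
coins_for(1) = min(1+coins_for(0)=1+0=1) = 1
coins_for(2) = min(1+coins_for(1)=1+1=2, 1+coins_for(0)=1+0=1) = 1
coins_for(3) = min(1+coins_for(2)=1+1=2, 1+coins_for(1)=1+1=2) = 2
coins_for(4) = min(1+coins_for(3)=1+2=3, 1+coins_for(2)=1+1=2) = 2
coins_for(5) = min(1+coins_for(4)=1+2=3, 1+coins_for(3)=1+2=3) = 3
coins_for(6) = min(1+coins_for(5)=1+3=4, 1+coins_for(4)=1+2=3) = 3
coins_for(7) = min(1+coins_for(6)=1+3=4, 1+coins_for(5)=1+3=4) = 4
coins_for(8) = min(1+coins_for(7)=1+4=5, 1+coins_for(6)=1+3=4, 1+coins_for(0)=1+0=1) = 1
coins_for(9) = min(1+coins_for(8)=1+1=2, 1+coins_for(7)=1+4=5, 1+coins_for(1)=1+1=2) = 2
coins_for(10) = min(1+coins_for(9)=1+2=3, 1+coins_for(8)=1+1=2, 1+coins_for(2)=1+1=2) = 2
coins_for(11) = min(1+coins_for(10)=1+2=3, 1+coins_for(9)=1+2=3, 1+coins_for(3)=1+2=3) = 3
coins_for(12) = min(1+coins_for(11)=1+3=4, 1+coins_for(10)=1+2=3, 1+coins_for(4)=1+2=3) = 3
coins_for(13) = min(1+coins_for(12)=1+3=4, 1+coins_for(11)=1+3=4, 1+coins_for(5)=1+3=4) = 4
coins_for(14) = min(1+coins_for(13)=1+4=5, 1+coins_for(12)=1+3=4, 1+coins_for(6)=1+3=4) = 4
coins_for(15) = min(1+coins_for(14)=1+4=5, 1+coins_for(13)=1+4=5, 1+coins_for(7)=1+4=5) = 5
coins_for(16) = min(1+coins_for(15)=1+5=6, 1+coins_for(14)=1+4=5, 1+coins_for(8)=1+1=2) = 2

2


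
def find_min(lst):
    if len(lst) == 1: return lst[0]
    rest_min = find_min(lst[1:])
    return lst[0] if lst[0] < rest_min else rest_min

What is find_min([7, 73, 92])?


find_min([7, 73, 92]): compare 7 with find_min([73, 92])
find_min([73, 92]): compare 73 with find_min([92])
find_min([92]) = 92  (base case)
Compare 73 with 92 -> 73
Compare 7 with 73 -> 7

7


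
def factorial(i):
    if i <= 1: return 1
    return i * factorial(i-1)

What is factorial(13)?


factorial(13)
= 13 * factorial(12)
= 13 * 12 * factorial(11)
= 13 * 12 * 11 * factorial(10)
= 13 * 12 * 11 * 10 * factorial(9)
= 13 * 12 * 11 * 10 * 9 * factorial(8)
= 13 * 12 * 11 * 10 * 9 * 8 * factorial(7)
= 13 * 12 * 11 * 10 * 9 * 8 * 7 * factorial(6)
= 13 * 12 * 11 * 10 * 9 * 8 * 7 * 6 * factorial(5)
= 13 * 12 * 11 * 10 * 9 * 8 * 7 * 6 * 5 * factorial(4)
= 13 * 12 * 11 * 10 * 9 * 8 * 7 * 6 * 5 * 4 * factorial(3)
= 13 * 12 * 11 * 10 * 9 * 8 * 7 * 6 * 5 * 4 * 3 * factorial(2)
= 13 * 12 * 11 * 10 * 9 * 8 * 7 * 6 * 5 * 4 * 3 * 2 * factorial(1)
= 13 * 12 * 11 * 10 * 9 * 8 * 7 * 6 * 5 * 4 * 3 * 2 * 1
= 6227020800

6227020800


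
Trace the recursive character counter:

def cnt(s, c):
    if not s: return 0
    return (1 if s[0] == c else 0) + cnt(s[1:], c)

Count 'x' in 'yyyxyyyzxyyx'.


s[0]='y' != 'x' -> 0
s[0]='y' != 'x' -> 0
s[0]='y' != 'x' -> 0
s[0]='x' == 'x' -> 1
s[0]='y' != 'x' -> 0
s[0]='y' != 'x' -> 0
s[0]='y' != 'x' -> 0
s[0]='z' != 'x' -> 0
s[0]='x' == 'x' -> 1
s[0]='y' != 'x' -> 0
s[0]='y' != 'x' -> 0
s[0]='x' == 'x' -> 1
Sum: 0 + 0 + 0 + 1 + 0 + 0 + 0 + 0 + 1 + 0 + 0 + 1 = 3

3


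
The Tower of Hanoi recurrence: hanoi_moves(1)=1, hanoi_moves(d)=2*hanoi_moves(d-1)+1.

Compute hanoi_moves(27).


hanoi_moves(27) = 2 * hanoi_moves(26) + 1
hanoi_moves(26) = 2 * hanoi_moves(25) + 1
hanoi_moves(25) = 2 * hanoi_moves(24) + 1
hanoi_moves(24) = 2 * hanoi_moves(23) + 1
hanoi_moves(23) = 2 * hanoi_moves(22) + 1
hanoi_moves(22) = 2 * hanoi_moves(21) + 1
hanoi_moves(21) = 2 * hanoi_moves(20) + 1
hanoi_moves(20) = 2 * hanoi_moves(19) + 1
hanoi_moves(19) = 2 * hanoi_moves(18) + 1
hanoi_moves(18) = 2 * hanoi_moves(17) + 1
hanoi_moves(17) = 2 * hanoi_moves(16) + 1
hanoi_moves(16) = 2 * hanoi_moves(15) + 1
hanoi_moves(15) = 2 * hanoi_moves(14) + 1
hanoi_moves(14) = 2 * hanoi_moves(13) + 1
hanoi_moves(13) = 2 * hanoi_moves(12) + 1
hanoi_moves(12) = 2 * hanoi_moves(11) + 1
hanoi_moves(11) = 2 * hanoi_moves(10) + 1
hanoi_moves(10) = 2 * hanoi_moves(9) + 1
hanoi_moves(9) = 2 * hanoi_moves(8) + 1
hanoi_moves(8) = 2 * hanoi_moves(7) + 1
hanoi_moves(7) = 2 * hanoi_moves(6) + 1
hanoi_moves(6) = 2 * hanoi_moves(5) + 1
hanoi_moves(5) = 2 * hanoi_moves(4) + 1
hanoi_moves(4) = 2 * hanoi_moves(3) + 1
hanoi_moves(3) = 2 * hanoi_moves(2) + 1
hanoi_moves(2) = 2 * hanoi_moves(1) + 1
hanoi_moves(1) = 1  (base case)
hanoi_moves(2) = 2 * 1 + 1 = 3
hanoi_moves(3) = 2 * 3 + 1 = 7
hanoi_moves(4) = 2 * 7 + 1 = 15
hanoi_moves(5) = 2 * 15 + 1 = 31
hanoi_moves(6) = 2 * 31 + 1 = 63
hanoi_moves(7) = 2 * 63 + 1 = 127
hanoi_moves(8) = 2 * 127 + 1 = 255
hanoi_moves(9) = 2 * 255 + 1 = 511
hanoi_moves(10) = 2 * 511 + 1 = 1023
hanoi_moves(11) = 2 * 1023 + 1 = 2047
hanoi_moves(12) = 2 * 2047 + 1 = 4095
hanoi_moves(13) = 2 * 4095 + 1 = 8191
hanoi_moves(14) = 2 * 8191 + 1 = 16383
hanoi_moves(15) = 2 * 16383 + 1 = 32767
hanoi_moves(16) = 2 * 32767 + 1 = 65535
hanoi_moves(17) = 2 * 65535 + 1 = 131071
hanoi_moves(18) = 2 * 131071 + 1 = 262143
hanoi_moves(19) = 2 * 262143 + 1 = 524287
hanoi_moves(20) = 2 * 524287 + 1 = 1048575
hanoi_moves(21) = 2 * 1048575 + 1 = 2097151
hanoi_moves(22) = 2 * 2097151 + 1 = 4194303
hanoi_moves(23) = 2 * 4194303 + 1 = 8388607
hanoi_moves(24) = 2 * 8388607 + 1 = 16777215
hanoi_moves(25) = 2 * 16777215 + 1 = 33554431
hanoi_moves(26) = 2 * 33554431 + 1 = 67108863
hanoi_moves(27) = 2 * 67108863 + 1 = 134217727

134217727


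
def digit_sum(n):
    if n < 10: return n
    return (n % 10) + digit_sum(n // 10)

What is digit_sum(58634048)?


digit_sum(58634048) = 8 + digit_sum(5863404)
digit_sum(5863404) = 4 + digit_sum(586340)
digit_sum(586340) = 0 + digit_sum(58634)
digit_sum(58634) = 4 + digit_sum(5863)
digit_sum(5863) = 3 + digit_sum(586)
digit_sum(586) = 6 + digit_sum(58)
digit_sum(58) = 8 + digit_sum(5)
digit_sum(5) = 5  (base case)
Total: 8 + 4 + 0 + 4 + 3 + 6 + 8 + 5 = 38

38


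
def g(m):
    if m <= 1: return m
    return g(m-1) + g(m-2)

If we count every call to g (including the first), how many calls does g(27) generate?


Let C(n) = total calls for g(n)
C(0) = 1, C(1) = 1
C(2) = 1 + C(1) + C(0) = 1 + 1 + 1 = 3
C(3) = 1 + C(2) + C(1) = 1 + 3 + 1 = 5
C(4) = 1 + C(3) + C(2) = 1 + 5 + 3 = 9
C(5) = 1 + C(4) + C(3) = 1 + 9 + 5 = 15
C(6) = 1 + C(5) + C(4) = 1 + 15 + 9 = 25
C(7) = 1 + C(6) + C(5) = 1 + 25 + 15 = 41
C(8) = 1 + C(7) + C(6) = 1 + 41 + 25 = 67
C(9) = 1 + C(8) + C(7) = 1 + 67 + 41 = 109
C(10) = 1 + C(9) + C(8) = 1 + 109 + 67 = 177
C(11) = 1 + C(10) + C(9) = 1 + 177 + 109 = 287
C(12) = 1 + C(11) + C(10) = 1 + 287 + 177 = 465
C(13) = 1 + C(12) + C(11) = 1 + 465 + 287 = 753
C(14) = 1 + C(13) + C(12) = 1 + 753 + 465 = 1219
C(15) = 1 + C(14) + C(13) = 1 + 1219 + 753 = 1973
C(16) = 1 + C(15) + C(14) = 1 + 1973 + 1219 = 3193
C(17) = 1 + C(16) + C(15) = 1 + 3193 + 1973 = 5167
C(18) = 1 + C(17) + C(16) = 1 + 5167 + 3193 = 8361
C(19) = 1 + C(18) + C(17) = 1 + 8361 + 5167 = 13529
C(20) = 1 + C(19) + C(18) = 1 + 13529 + 8361 = 21891
C(21) = 1 + C(20) + C(19) = 1 + 21891 + 13529 = 35421
C(22) = 1 + C(21) + C(20) = 1 + 35421 + 21891 = 57313
C(23) = 1 + C(22) + C(21) = 1 + 57313 + 35421 = 92735
C(24) = 1 + C(23) + C(22) = 1 + 92735 + 57313 = 150049
C(25) = 1 + C(24) + C(23) = 1 + 150049 + 92735 = 242785
C(26) = 1 + C(25) + C(24) = 1 + 242785 + 150049 = 392835
C(27) = 1 + C(26) + C(25) = 1 + 392835 + 242785 = 635621

635621


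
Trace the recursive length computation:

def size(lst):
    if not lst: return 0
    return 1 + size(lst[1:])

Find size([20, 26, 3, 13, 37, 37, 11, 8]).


size([20, 26, 3, 13, 37, 37, 11, 8]) = 1 + size([26, 3, 13, 37, 37, 11, 8])
size([26, 3, 13, 37, 37, 11, 8]) = 1 + size([3, 13, 37, 37, 11, 8])
size([3, 13, 37, 37, 11, 8]) = 1 + size([13, 37, 37, 11, 8])
size([13, 37, 37, 11, 8]) = 1 + size([37, 37, 11, 8])
size([37, 37, 11, 8]) = 1 + size([37, 11, 8])
size([37, 11, 8]) = 1 + size([11, 8])
size([11, 8]) = 1 + size([8])
size([8]) = 1 + size([])
size([]) = 0  (base case)
Unwinding: 1 + 1 + 1 + 1 + 1 + 1 + 1 + 1 + 0 = 8

8


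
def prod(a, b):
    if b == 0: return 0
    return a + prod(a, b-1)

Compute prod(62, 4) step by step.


prod(62, 4) = 62 + prod(62, 3)
prod(62, 3) = 62 + prod(62, 2)
prod(62, 2) = 62 + prod(62, 1)
prod(62, 1) = 62 + prod(62, 0)
prod(62, 0) = 0  (base case)
Total: 62 + 62 + 62 + 62 + 0 = 248

248


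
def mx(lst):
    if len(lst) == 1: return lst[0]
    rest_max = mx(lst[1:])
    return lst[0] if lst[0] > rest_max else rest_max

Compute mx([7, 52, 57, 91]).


mx([7, 52, 57, 91]): compare 7 with mx([52, 57, 91])
mx([52, 57, 91]): compare 52 with mx([57, 91])
mx([57, 91]): compare 57 with mx([91])
mx([91]) = 91  (base case)
Compare 57 with 91 -> 91
Compare 52 with 91 -> 91
Compare 7 with 91 -> 91

91


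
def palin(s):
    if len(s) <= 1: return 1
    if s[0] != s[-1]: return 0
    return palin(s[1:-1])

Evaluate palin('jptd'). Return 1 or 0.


palin('jptd'): s[0]='j' != s[-1]='d' -> return 0
Result: 0 (not a palindrome)

0


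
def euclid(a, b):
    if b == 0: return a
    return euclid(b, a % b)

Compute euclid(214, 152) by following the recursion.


euclid(214, 152) = euclid(152, 62)
euclid(152, 62) = euclid(62, 28)
euclid(62, 28) = euclid(28, 6)
euclid(28, 6) = euclid(6, 4)
euclid(6, 4) = euclid(4, 2)
euclid(4, 2) = euclid(2, 0)
euclid(2, 0) = 2  (base case)

2


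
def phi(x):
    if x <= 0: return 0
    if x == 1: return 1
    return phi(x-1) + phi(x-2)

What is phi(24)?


Computing phi(24) bottom-up:
phi(0) = 0
phi(1) = 1
phi(2) = phi(1) + phi(0) = 1 + 0 = 1
phi(3) = phi(2) + phi(1) = 1 + 1 = 2
phi(4) = phi(3) + phi(2) = 2 + 1 = 3
phi(5) = phi(4) + phi(3) = 3 + 2 = 5
phi(6) = phi(5) + phi(4) = 5 + 3 = 8
phi(7) = phi(6) + phi(5) = 8 + 5 = 13
phi(8) = phi(7) + phi(6) = 13 + 8 = 21
phi(9) = phi(8) + phi(7) = 21 + 13 = 34
phi(10) = phi(9) + phi(8) = 34 + 21 = 55
phi(11) = phi(10) + phi(9) = 55 + 34 = 89
phi(12) = phi(11) + phi(10) = 89 + 55 = 144
phi(13) = phi(12) + phi(11) = 144 + 89 = 233
phi(14) = phi(13) + phi(12) = 233 + 144 = 377
phi(15) = phi(14) + phi(13) = 377 + 233 = 610
phi(16) = phi(15) + phi(14) = 610 + 377 = 987
phi(17) = phi(16) + phi(15) = 987 + 610 = 1597
phi(18) = phi(17) + phi(16) = 1597 + 987 = 2584
phi(19) = phi(18) + phi(17) = 2584 + 1597 = 4181
phi(20) = phi(19) + phi(18) = 4181 + 2584 = 6765
phi(21) = phi(20) + phi(19) = 6765 + 4181 = 10946
phi(22) = phi(21) + phi(20) = 10946 + 6765 = 17711
phi(23) = phi(22) + phi(21) = 17711 + 10946 = 28657
phi(24) = phi(23) + phi(22) = 28657 + 17711 = 46368

46368


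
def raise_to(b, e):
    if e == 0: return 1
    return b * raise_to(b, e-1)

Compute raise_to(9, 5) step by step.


raise_to(9, 5)
= 9 * raise_to(9, 4)
= 9 * 9 * raise_to(9, 3)
= 9 * 9 * 9 * raise_to(9, 2)
= 9 * 9 * 9 * 9 * raise_to(9, 1)
= 9 * 9 * 9 * 9 * 9 * raise_to(9, 0)
= 9 * 9 * 9 * 9 * 9 * 1
= 59049

59049


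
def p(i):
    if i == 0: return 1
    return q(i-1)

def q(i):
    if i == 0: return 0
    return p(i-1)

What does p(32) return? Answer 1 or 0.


p(32) = q(31)
q(31) = p(30)
p(30) = q(29)
q(29) = p(28)
p(28) = q(27)
q(27) = p(26)
p(26) = q(25)
q(25) = p(24)
p(24) = q(23)
q(23) = p(22)
p(22) = q(21)
q(21) = p(20)
p(20) = q(19)
q(19) = p(18)
p(18) = q(17)
q(17) = p(16)
p(16) = q(15)
q(15) = p(14)
p(14) = q(13)
q(13) = p(12)
p(12) = q(11)
q(11) = p(10)
p(10) = q(9)
q(9) = p(8)
p(8) = q(7)
q(7) = p(6)
p(6) = q(5)
q(5) = p(4)
p(4) = q(3)
q(3) = p(2)
p(2) = q(1)
q(1) = p(0)
p(0) = 1  (base case)
Result: 1

1


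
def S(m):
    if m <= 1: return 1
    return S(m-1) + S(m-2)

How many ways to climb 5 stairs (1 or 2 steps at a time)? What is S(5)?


Building up from base cases:
S(0) = 1
S(1) = 1
S(2) = S(1) + S(0) = 1 + 1 = 2
S(3) = S(2) + S(1) = 2 + 1 = 3
S(4) = S(3) + S(2) = 3 + 2 = 5
S(5) = S(4) + S(3) = 5 + 3 = 8

8


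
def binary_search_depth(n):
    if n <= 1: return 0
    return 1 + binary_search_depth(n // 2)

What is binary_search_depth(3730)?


3730 / 2 = 1865
1865 / 2 = 932
932 / 2 = 466
466 / 2 = 233
233 / 2 = 116
116 / 2 = 58
58 / 2 = 29
29 / 2 = 14
14 / 2 = 7
7 / 2 = 3
3 / 2 = 1
Reached 1 after 11 halvings

11


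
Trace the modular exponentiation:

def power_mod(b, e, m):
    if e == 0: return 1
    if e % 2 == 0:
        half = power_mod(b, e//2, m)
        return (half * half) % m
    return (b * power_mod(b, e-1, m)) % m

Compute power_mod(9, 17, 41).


power_mod(9, 17, 41): e is odd, compute power_mod(9, 16, 41)
  power_mod(9, 16, 41): e is even, compute power_mod(9, 8, 41)
    power_mod(9, 8, 41): e is even, compute power_mod(9, 4, 41)
      power_mod(9, 4, 41): e is even, compute power_mod(9, 2, 41)
        power_mod(9, 2, 41): e is even, compute power_mod(9, 1, 41)
          power_mod(9, 1, 41): e is odd, compute power_mod(9, 0, 41)
          power_mod(9, 0, 41) = 1
          (9 * 1) % 41 = 9
        half=9, (9*9) % 41 = 40
      half=40, (40*40) % 41 = 1
    half=1, (1*1) % 41 = 1
  half=1, (1*1) % 41 = 1
(9 * 1) % 41 = 9

9


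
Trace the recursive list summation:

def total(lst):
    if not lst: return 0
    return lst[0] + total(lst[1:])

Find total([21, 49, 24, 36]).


total([21, 49, 24, 36]) = 21 + total([49, 24, 36])
total([49, 24, 36]) = 49 + total([24, 36])
total([24, 36]) = 24 + total([36])
total([36]) = 36 + total([])
total([]) = 0  (base case)
Total: 21 + 49 + 24 + 36 + 0 = 130

130


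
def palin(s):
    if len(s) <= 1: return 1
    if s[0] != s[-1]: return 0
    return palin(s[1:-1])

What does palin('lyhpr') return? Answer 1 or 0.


palin('lyhpr'): s[0]='l' != s[-1]='r' -> return 0
Result: 0 (not a palindrome)

0


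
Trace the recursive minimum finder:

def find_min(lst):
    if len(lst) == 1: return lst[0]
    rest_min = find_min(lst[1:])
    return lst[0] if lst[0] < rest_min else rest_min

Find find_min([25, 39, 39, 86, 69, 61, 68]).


find_min([25, 39, 39, 86, 69, 61, 68]): compare 25 with find_min([39, 39, 86, 69, 61, 68])
find_min([39, 39, 86, 69, 61, 68]): compare 39 with find_min([39, 86, 69, 61, 68])
find_min([39, 86, 69, 61, 68]): compare 39 with find_min([86, 69, 61, 68])
find_min([86, 69, 61, 68]): compare 86 with find_min([69, 61, 68])
find_min([69, 61, 68]): compare 69 with find_min([61, 68])
find_min([61, 68]): compare 61 with find_min([68])
find_min([68]) = 68  (base case)
Compare 61 with 68 -> 61
Compare 69 with 61 -> 61
Compare 86 with 61 -> 61
Compare 39 with 61 -> 39
Compare 39 with 39 -> 39
Compare 25 with 39 -> 25

25


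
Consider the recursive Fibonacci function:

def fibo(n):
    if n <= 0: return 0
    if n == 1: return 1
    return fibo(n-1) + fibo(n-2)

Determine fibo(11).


Computing fibo(11) bottom-up:
fibo(0) = 0
fibo(1) = 1
fibo(2) = fibo(1) + fibo(0) = 1 + 0 = 1
fibo(3) = fibo(2) + fibo(1) = 1 + 1 = 2
fibo(4) = fibo(3) + fibo(2) = 2 + 1 = 3
fibo(5) = fibo(4) + fibo(3) = 3 + 2 = 5
fibo(6) = fibo(5) + fibo(4) = 5 + 3 = 8
fibo(7) = fibo(6) + fibo(5) = 8 + 5 = 13
fibo(8) = fibo(7) + fibo(6) = 13 + 8 = 21
fibo(9) = fibo(8) + fibo(7) = 21 + 13 = 34
fibo(10) = fibo(9) + fibo(8) = 34 + 21 = 55
fibo(11) = fibo(10) + fibo(9) = 55 + 34 = 89

89


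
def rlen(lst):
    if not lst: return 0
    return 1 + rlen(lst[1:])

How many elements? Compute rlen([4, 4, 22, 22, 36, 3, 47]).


rlen([4, 4, 22, 22, 36, 3, 47]) = 1 + rlen([4, 22, 22, 36, 3, 47])
rlen([4, 22, 22, 36, 3, 47]) = 1 + rlen([22, 22, 36, 3, 47])
rlen([22, 22, 36, 3, 47]) = 1 + rlen([22, 36, 3, 47])
rlen([22, 36, 3, 47]) = 1 + rlen([36, 3, 47])
rlen([36, 3, 47]) = 1 + rlen([3, 47])
rlen([3, 47]) = 1 + rlen([47])
rlen([47]) = 1 + rlen([])
rlen([]) = 0  (base case)
Unwinding: 1 + 1 + 1 + 1 + 1 + 1 + 1 + 0 = 7

7


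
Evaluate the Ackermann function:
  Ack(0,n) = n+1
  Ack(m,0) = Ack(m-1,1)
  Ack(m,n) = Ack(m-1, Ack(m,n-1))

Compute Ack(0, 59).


Ack(0, 59) = 60
Result: Ack(0, 59) = 60

60


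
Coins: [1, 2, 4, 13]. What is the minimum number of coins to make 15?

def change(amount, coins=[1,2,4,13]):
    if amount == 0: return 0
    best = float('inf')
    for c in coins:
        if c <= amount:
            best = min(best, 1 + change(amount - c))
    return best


Building up with DP:
change(0) = 0
change(1) = min(1+change(0)=1+0=1) = 1
change(2) = min(1+change(1)=1+1=2, 1+change(0)=1+0=1) = 1
change(3) = min(1+change(2)=1+1=2, 1+change(1)=1+1=2) = 2
change(4) = min(1+change(3)=1+2=3, 1+change(2)=1+1=2, 1+change(0)=1+0=1) = 1
change(5) = min(1+change(4)=1+1=2, 1+change(3)=1+2=3, 1+change(1)=1+1=2) = 2
change(6) = min(1+change(5)=1+2=3, 1+change(4)=1+1=2, 1+change(2)=1+1=2) = 2
change(7) = min(1+change(6)=1+2=3, 1+change(5)=1+2=3, 1+change(3)=1+2=3) = 3
change(8) = min(1+change(7)=1+3=4, 1+change(6)=1+2=3, 1+change(4)=1+1=2) = 2
change(9) = min(1+change(8)=1+2=3, 1+change(7)=1+3=4, 1+change(5)=1+2=3) = 3
change(10) = min(1+change(9)=1+3=4, 1+change(8)=1+2=3, 1+change(6)=1+2=3) = 3
change(11) = min(1+change(10)=1+3=4, 1+change(9)=1+3=4, 1+change(7)=1+3=4) = 4
change(12) = min(1+change(11)=1+4=5, 1+change(10)=1+3=4, 1+change(8)=1+2=3) = 3
change(13) = min(1+change(12)=1+3=4, 1+change(11)=1+4=5, 1+change(9)=1+3=4, 1+change(0)=1+0=1) = 1
change(14) = min(1+change(13)=1+1=2, 1+change(12)=1+3=4, 1+change(10)=1+3=4, 1+change(1)=1+1=2) = 2
change(15) = min(1+change(14)=1+2=3, 1+change(13)=1+1=2, 1+change(11)=1+4=5, 1+change(2)=1+1=2) = 2

2


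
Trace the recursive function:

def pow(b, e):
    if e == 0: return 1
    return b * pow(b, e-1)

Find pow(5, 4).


pow(5, 4)
= 5 * pow(5, 3)
= 5 * 5 * pow(5, 2)
= 5 * 5 * 5 * pow(5, 1)
= 5 * 5 * 5 * 5 * pow(5, 0)
= 5 * 5 * 5 * 5 * 1
= 625

625


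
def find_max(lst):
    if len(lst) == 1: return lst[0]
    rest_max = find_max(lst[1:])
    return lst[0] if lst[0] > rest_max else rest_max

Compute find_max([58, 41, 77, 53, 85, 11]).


find_max([58, 41, 77, 53, 85, 11]): compare 58 with find_max([41, 77, 53, 85, 11])
find_max([41, 77, 53, 85, 11]): compare 41 with find_max([77, 53, 85, 11])
find_max([77, 53, 85, 11]): compare 77 with find_max([53, 85, 11])
find_max([53, 85, 11]): compare 53 with find_max([85, 11])
find_max([85, 11]): compare 85 with find_max([11])
find_max([11]) = 11  (base case)
Compare 85 with 11 -> 85
Compare 53 with 85 -> 85
Compare 77 with 85 -> 85
Compare 41 with 85 -> 85
Compare 58 with 85 -> 85

85


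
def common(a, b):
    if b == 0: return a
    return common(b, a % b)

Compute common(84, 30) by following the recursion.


common(84, 30) = common(30, 24)
common(30, 24) = common(24, 6)
common(24, 6) = common(6, 0)
common(6, 0) = 6  (base case)

6


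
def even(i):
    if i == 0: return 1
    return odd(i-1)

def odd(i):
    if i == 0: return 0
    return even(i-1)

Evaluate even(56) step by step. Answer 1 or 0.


even(56) = odd(55)
odd(55) = even(54)
even(54) = odd(53)
odd(53) = even(52)
even(52) = odd(51)
odd(51) = even(50)
even(50) = odd(49)
odd(49) = even(48)
even(48) = odd(47)
odd(47) = even(46)
even(46) = odd(45)
odd(45) = even(44)
even(44) = odd(43)
odd(43) = even(42)
even(42) = odd(41)
odd(41) = even(40)
even(40) = odd(39)
odd(39) = even(38)
even(38) = odd(37)
odd(37) = even(36)
even(36) = odd(35)
odd(35) = even(34)
even(34) = odd(33)
odd(33) = even(32)
even(32) = odd(31)
odd(31) = even(30)
even(30) = odd(29)
odd(29) = even(28)
even(28) = odd(27)
odd(27) = even(26)
even(26) = odd(25)
odd(25) = even(24)
even(24) = odd(23)
odd(23) = even(22)
even(22) = odd(21)
odd(21) = even(20)
even(20) = odd(19)
odd(19) = even(18)
even(18) = odd(17)
odd(17) = even(16)
even(16) = odd(15)
odd(15) = even(14)
even(14) = odd(13)
odd(13) = even(12)
even(12) = odd(11)
odd(11) = even(10)
even(10) = odd(9)
odd(9) = even(8)
even(8) = odd(7)
odd(7) = even(6)
even(6) = odd(5)
odd(5) = even(4)
even(4) = odd(3)
odd(3) = even(2)
even(2) = odd(1)
odd(1) = even(0)
even(0) = 1  (base case)
Result: 1

1


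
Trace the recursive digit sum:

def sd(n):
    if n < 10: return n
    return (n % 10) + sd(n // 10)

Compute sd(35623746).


sd(35623746) = 6 + sd(3562374)
sd(3562374) = 4 + sd(356237)
sd(356237) = 7 + sd(35623)
sd(35623) = 3 + sd(3562)
sd(3562) = 2 + sd(356)
sd(356) = 6 + sd(35)
sd(35) = 5 + sd(3)
sd(3) = 3  (base case)
Total: 6 + 4 + 7 + 3 + 2 + 6 + 5 + 3 = 36

36


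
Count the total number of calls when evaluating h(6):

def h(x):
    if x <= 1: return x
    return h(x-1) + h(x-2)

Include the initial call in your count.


Let C(n) = total calls for h(n)
C(0) = 1, C(1) = 1
C(2) = 1 + C(1) + C(0) = 1 + 1 + 1 = 3
C(3) = 1 + C(2) + C(1) = 1 + 3 + 1 = 5
C(4) = 1 + C(3) + C(2) = 1 + 5 + 3 = 9
C(5) = 1 + C(4) + C(3) = 1 + 9 + 5 = 15
C(6) = 1 + C(5) + C(4) = 1 + 15 + 9 = 25

25


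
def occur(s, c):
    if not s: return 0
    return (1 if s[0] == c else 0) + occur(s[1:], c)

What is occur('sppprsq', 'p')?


s[0]='s' != 'p' -> 0
s[0]='p' == 'p' -> 1
s[0]='p' == 'p' -> 1
s[0]='p' == 'p' -> 1
s[0]='r' != 'p' -> 0
s[0]='s' != 'p' -> 0
s[0]='q' != 'p' -> 0
Sum: 0 + 1 + 1 + 1 + 0 + 0 + 0 = 3

3


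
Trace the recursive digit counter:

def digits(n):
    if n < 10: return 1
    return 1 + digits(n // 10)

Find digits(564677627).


digits(564677627) = 1 + digits(56467762)
digits(56467762) = 1 + digits(5646776)
digits(5646776) = 1 + digits(564677)
digits(564677) = 1 + digits(56467)
digits(56467) = 1 + digits(5646)
digits(5646) = 1 + digits(564)
digits(564) = 1 + digits(56)
digits(56) = 1 + digits(5)
digits(5) = 1  (base case: 5 < 10)
Unwinding: 1 + 1 + 1 + 1 + 1 + 1 + 1 + 1 + 1 = 9

9


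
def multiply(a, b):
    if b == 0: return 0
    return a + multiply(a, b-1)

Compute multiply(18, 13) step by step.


multiply(18, 13) = 18 + multiply(18, 12)
multiply(18, 12) = 18 + multiply(18, 11)
multiply(18, 11) = 18 + multiply(18, 10)
multiply(18, 10) = 18 + multiply(18, 9)
multiply(18, 9) = 18 + multiply(18, 8)
multiply(18, 8) = 18 + multiply(18, 7)
multiply(18, 7) = 18 + multiply(18, 6)
multiply(18, 6) = 18 + multiply(18, 5)
multiply(18, 5) = 18 + multiply(18, 4)
multiply(18, 4) = 18 + multiply(18, 3)
multiply(18, 3) = 18 + multiply(18, 2)
multiply(18, 2) = 18 + multiply(18, 1)
multiply(18, 1) = 18 + multiply(18, 0)
multiply(18, 0) = 0  (base case)
Total: 18 + 18 + 18 + 18 + 18 + 18 + 18 + 18 + 18 + 18 + 18 + 18 + 18 + 0 = 234

234


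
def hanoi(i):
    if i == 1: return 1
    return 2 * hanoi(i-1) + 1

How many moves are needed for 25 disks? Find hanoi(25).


hanoi(25) = 2 * hanoi(24) + 1
hanoi(24) = 2 * hanoi(23) + 1
hanoi(23) = 2 * hanoi(22) + 1
hanoi(22) = 2 * hanoi(21) + 1
hanoi(21) = 2 * hanoi(20) + 1
hanoi(20) = 2 * hanoi(19) + 1
hanoi(19) = 2 * hanoi(18) + 1
hanoi(18) = 2 * hanoi(17) + 1
hanoi(17) = 2 * hanoi(16) + 1
hanoi(16) = 2 * hanoi(15) + 1
hanoi(15) = 2 * hanoi(14) + 1
hanoi(14) = 2 * hanoi(13) + 1
hanoi(13) = 2 * hanoi(12) + 1
hanoi(12) = 2 * hanoi(11) + 1
hanoi(11) = 2 * hanoi(10) + 1
hanoi(10) = 2 * hanoi(9) + 1
hanoi(9) = 2 * hanoi(8) + 1
hanoi(8) = 2 * hanoi(7) + 1
hanoi(7) = 2 * hanoi(6) + 1
hanoi(6) = 2 * hanoi(5) + 1
hanoi(5) = 2 * hanoi(4) + 1
hanoi(4) = 2 * hanoi(3) + 1
hanoi(3) = 2 * hanoi(2) + 1
hanoi(2) = 2 * hanoi(1) + 1
hanoi(1) = 1  (base case)
hanoi(2) = 2 * 1 + 1 = 3
hanoi(3) = 2 * 3 + 1 = 7
hanoi(4) = 2 * 7 + 1 = 15
hanoi(5) = 2 * 15 + 1 = 31
hanoi(6) = 2 * 31 + 1 = 63
hanoi(7) = 2 * 63 + 1 = 127
hanoi(8) = 2 * 127 + 1 = 255
hanoi(9) = 2 * 255 + 1 = 511
hanoi(10) = 2 * 511 + 1 = 1023
hanoi(11) = 2 * 1023 + 1 = 2047
hanoi(12) = 2 * 2047 + 1 = 4095
hanoi(13) = 2 * 4095 + 1 = 8191
hanoi(14) = 2 * 8191 + 1 = 16383
hanoi(15) = 2 * 16383 + 1 = 32767
hanoi(16) = 2 * 32767 + 1 = 65535
hanoi(17) = 2 * 65535 + 1 = 131071
hanoi(18) = 2 * 131071 + 1 = 262143
hanoi(19) = 2 * 262143 + 1 = 524287
hanoi(20) = 2 * 524287 + 1 = 1048575
hanoi(21) = 2 * 1048575 + 1 = 2097151
hanoi(22) = 2 * 2097151 + 1 = 4194303
hanoi(23) = 2 * 4194303 + 1 = 8388607
hanoi(24) = 2 * 8388607 + 1 = 16777215
hanoi(25) = 2 * 16777215 + 1 = 33554431

33554431


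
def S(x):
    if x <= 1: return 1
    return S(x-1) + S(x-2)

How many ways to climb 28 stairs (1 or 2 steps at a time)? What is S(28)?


Building up from base cases:
S(0) = 1
S(1) = 1
S(2) = S(1) + S(0) = 1 + 1 = 2
S(3) = S(2) + S(1) = 2 + 1 = 3
S(4) = S(3) + S(2) = 3 + 2 = 5
S(5) = S(4) + S(3) = 5 + 3 = 8
S(6) = S(5) + S(4) = 8 + 5 = 13
S(7) = S(6) + S(5) = 13 + 8 = 21
S(8) = S(7) + S(6) = 21 + 13 = 34
S(9) = S(8) + S(7) = 34 + 21 = 55
S(10) = S(9) + S(8) = 55 + 34 = 89
S(11) = S(10) + S(9) = 89 + 55 = 144
S(12) = S(11) + S(10) = 144 + 89 = 233
S(13) = S(12) + S(11) = 233 + 144 = 377
S(14) = S(13) + S(12) = 377 + 233 = 610
S(15) = S(14) + S(13) = 610 + 377 = 987
S(16) = S(15) + S(14) = 987 + 610 = 1597
S(17) = S(16) + S(15) = 1597 + 987 = 2584
S(18) = S(17) + S(16) = 2584 + 1597 = 4181
S(19) = S(18) + S(17) = 4181 + 2584 = 6765
S(20) = S(19) + S(18) = 6765 + 4181 = 10946
S(21) = S(20) + S(19) = 10946 + 6765 = 17711
S(22) = S(21) + S(20) = 17711 + 10946 = 28657
S(23) = S(22) + S(21) = 28657 + 17711 = 46368
S(24) = S(23) + S(22) = 46368 + 28657 = 75025
S(25) = S(24) + S(23) = 75025 + 46368 = 121393
S(26) = S(25) + S(24) = 121393 + 75025 = 196418
S(27) = S(26) + S(25) = 196418 + 121393 = 317811
S(28) = S(27) + S(26) = 317811 + 196418 = 514229

514229


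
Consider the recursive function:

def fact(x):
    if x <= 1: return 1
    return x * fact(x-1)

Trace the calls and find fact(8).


fact(8)
= 8 * fact(7)
= 8 * 7 * fact(6)
= 8 * 7 * 6 * fact(5)
= 8 * 7 * 6 * 5 * fact(4)
= 8 * 7 * 6 * 5 * 4 * fact(3)
= 8 * 7 * 6 * 5 * 4 * 3 * fact(2)
= 8 * 7 * 6 * 5 * 4 * 3 * 2 * fact(1)
= 8 * 7 * 6 * 5 * 4 * 3 * 2 * 1
= 40320

40320


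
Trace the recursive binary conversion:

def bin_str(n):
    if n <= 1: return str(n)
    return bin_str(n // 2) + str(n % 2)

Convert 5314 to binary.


bin_str(5314) = bin_str(2657) + '0'
bin_str(2657) = bin_str(1328) + '1'
bin_str(1328) = bin_str(664) + '0'
bin_str(664) = bin_str(332) + '0'
bin_str(332) = bin_str(166) + '0'
bin_str(166) = bin_str(83) + '0'
bin_str(83) = bin_str(41) + '1'
bin_str(41) = bin_str(20) + '1'
bin_str(20) = bin_str(10) + '0'
bin_str(10) = bin_str(5) + '0'
bin_str(5) = bin_str(2) + '1'
bin_str(2) = bin_str(1) + '0'
bin_str(1) = '1'  (base case)
Concatenating: '1' + '0' + '1' + '0' + '0' + '1' + '1' + '0' + '0' + '0' + '0' + '1' + '0' = '1010011000010'

1010011000010


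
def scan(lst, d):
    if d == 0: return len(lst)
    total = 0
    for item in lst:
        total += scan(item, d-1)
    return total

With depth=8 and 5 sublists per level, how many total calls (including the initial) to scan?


At depth 0 (root): 1 call
At depth 1: each of 1 parents calls scan on 5 children = 5 calls
At depth 2: each of 5 parents calls scan on 5 children = 25 calls
At depth 3: each of 25 parents calls scan on 5 children = 125 calls
At depth 4: each of 125 parents calls scan on 5 children = 625 calls
At depth 5: each of 625 parents calls scan on 5 children = 3125 calls
At depth 6: each of 3125 parents calls scan on 5 children = 15625 calls
At depth 7: each of 15625 parents calls scan on 5 children = 78125 calls
At depth 8: each of 78125 parents calls scan on 5 children = 390625 calls
Total: 1 + 5 + 25 + 125 + 625 + 3125 + 15625 + 78125 + 390625 = 488281

488281
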